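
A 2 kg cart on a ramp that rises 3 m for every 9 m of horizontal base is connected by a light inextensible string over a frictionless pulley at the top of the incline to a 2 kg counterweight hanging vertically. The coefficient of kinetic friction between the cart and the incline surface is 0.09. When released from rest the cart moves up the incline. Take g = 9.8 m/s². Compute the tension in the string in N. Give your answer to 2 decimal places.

13.74 N

For the cart on the incline: the weight component along the slope is m₁g sin 18.43° = 2 × 9.8 × 0.3162 = 6.198 N and the normal force is N = m₁g cos 18.43° = 18.594 N.
Kinetic friction opposes the cart's motion up the incline: f = μN = 0.09 × 18.594 = 1.673 N acting down the slope.
Newton's second law for the cart (up-slope positive): T − 6.198 − 1.673 = 2 a. For the hanging counterweight (downward positive): 2 × 9.8 − T = 2 a.
Adding the two equations eliminates T: 11.729 = 4 a, so a = 2.9322 m/s².
Then from the hanging counterweight's equation, T = 2 × (9.8 − 2.9322) = 13.736 N.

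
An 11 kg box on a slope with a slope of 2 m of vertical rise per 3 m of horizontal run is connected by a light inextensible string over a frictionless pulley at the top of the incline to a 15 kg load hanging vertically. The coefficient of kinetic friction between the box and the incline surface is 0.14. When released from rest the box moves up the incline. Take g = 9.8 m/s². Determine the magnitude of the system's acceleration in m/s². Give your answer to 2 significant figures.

2.9 m/s²

For the box on the incline: the weight component along the slope is m₁g sin 33.69° = 11 × 9.8 × 0.5547 = 59.797 N and the normal force is N = m₁g cos 33.69° = 89.695 N.
Kinetic friction opposes the box's motion up the incline: f = μN = 0.14 × 89.695 = 12.557 N acting down the slope.
Newton's second law for the box (up-slope positive): T − 59.797 − 12.557 = 11 a. For the hanging load (downward positive): 15 × 9.8 − T = 15 a.
Adding the two equations eliminates T: 74.646 = 26 a, so a = 2.8710 m/s².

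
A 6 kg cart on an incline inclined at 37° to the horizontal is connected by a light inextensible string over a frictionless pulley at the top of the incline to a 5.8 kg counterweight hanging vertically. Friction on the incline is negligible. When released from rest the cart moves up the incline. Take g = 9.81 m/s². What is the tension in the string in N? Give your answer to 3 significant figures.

For the cart on the incline: the weight component along the slope is m₁g sin 37° = 6 × 9.81 × 0.6018 = 35.422 N and the normal force is N = m₁g cos 37° = 47.008 N.
Newton's second law for the cart (up-slope positive): T − 35.422 = 6 a. For the hanging counterweight (downward positive): 5.8 × 9.81 − T = 5.8 a.
Adding the two equations eliminates T: 21.476 = 11.8 a, so a = 1.8200 m/s².
Then from the hanging counterweight's equation, T = 5.8 × (9.81 − 1.8200) = 46.342 N.

46.3 N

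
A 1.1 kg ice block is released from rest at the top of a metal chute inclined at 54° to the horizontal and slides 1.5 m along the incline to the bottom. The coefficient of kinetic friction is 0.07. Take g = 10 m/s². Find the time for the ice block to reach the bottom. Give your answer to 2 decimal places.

0.63 s

The weight component along the incline is mg sin 54° = 8.899 N and the normal force is N = mg cos 54° = 6.466 N.
Friction up the slope is f = μN = 0.07 × 6.466 = 0.453 N, so the net downslope force is 8.899 − 0.453 = 8.446 N and a = 8.446 / 1.1 = 7.6782 m/s².
Starting from rest, L = ½at², so t = √(2L/a) = √(2 × 1.5 / 7.6782) = 0.6251 s.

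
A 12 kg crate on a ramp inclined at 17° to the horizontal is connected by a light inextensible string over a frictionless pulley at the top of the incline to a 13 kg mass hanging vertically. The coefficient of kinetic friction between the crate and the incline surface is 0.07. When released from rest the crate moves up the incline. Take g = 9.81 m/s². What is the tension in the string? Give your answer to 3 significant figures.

83.2 N

For the crate on the incline: the weight component along the slope is m₁g sin 17° = 12 × 9.81 × 0.2924 = 34.421 N and the normal force is N = m₁g cos 17° = 112.576 N.
Kinetic friction opposes the crate's motion up the incline: f = μN = 0.07 × 112.576 = 7.880 N acting down the slope.
Newton's second law for the crate (up-slope positive): T − 34.421 − 7.880 = 12 a. For the hanging mass (downward positive): 13 × 9.81 − T = 13 a.
Adding the two equations eliminates T: 85.229 = 25 a, so a = 3.4092 m/s².
Then from the hanging mass's equation, T = 13 × (9.81 − 3.4092) = 83.210 N.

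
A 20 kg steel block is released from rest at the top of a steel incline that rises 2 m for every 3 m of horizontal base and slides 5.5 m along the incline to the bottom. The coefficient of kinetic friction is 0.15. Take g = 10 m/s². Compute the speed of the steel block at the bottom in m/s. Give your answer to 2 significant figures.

The weight component along the incline is mg sin 33.69° = 110.940 N and the normal force is N = mg cos 33.69° = 166.410 N.
Friction up the slope is f = μN = 0.15 × 166.410 = 24.961 N, so the net downslope force is 110.940 − 24.961 = 85.979 N and a = 85.979 / 20 = 4.2989 m/s².
Starting from rest over a distance of 5.5 m, v² = 2aL = 2 × 4.2989 × 5.5 = 47.2879, so v = 6.8766 m/s.

6.9 m/s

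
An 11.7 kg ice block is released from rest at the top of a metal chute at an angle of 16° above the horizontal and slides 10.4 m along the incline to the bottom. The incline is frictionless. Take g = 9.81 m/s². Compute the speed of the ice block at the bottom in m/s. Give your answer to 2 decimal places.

7.50 m/s

The weight component along the incline is mg sin 16° = 31.637 N and the normal force is N = mg cos 16° = 110.331 N.
With no friction, a = g sin 16° = 2.7040 m/s².
Starting from rest over a distance of 10.4 m, v² = 2aL = 2 × 2.7040 × 10.4 = 56.2432, so v = 7.4995 m/s.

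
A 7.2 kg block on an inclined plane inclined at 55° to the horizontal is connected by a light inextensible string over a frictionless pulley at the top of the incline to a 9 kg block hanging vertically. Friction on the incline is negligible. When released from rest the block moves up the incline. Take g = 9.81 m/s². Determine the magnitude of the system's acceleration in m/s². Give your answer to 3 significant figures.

1.88 m/s²

For the block on the incline: the weight component along the slope is m₁g sin 55° = 7.2 × 9.81 × 0.8192 = 57.862 N and the normal force is N = m₁g cos 55° = 40.513 N.
Newton's second law for the block (up-slope positive): T − 57.862 = 7.2 a. For the hanging block (downward positive): 9 × 9.81 − T = 9 a.
Adding the two equations eliminates T: 30.428 = 16.2 a, so a = 1.8783 m/s².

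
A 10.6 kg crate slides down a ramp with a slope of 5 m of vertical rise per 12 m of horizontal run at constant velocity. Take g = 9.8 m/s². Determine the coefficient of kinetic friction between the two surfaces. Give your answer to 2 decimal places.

At constant velocity the net force along the incline is zero: mg sin 22.62° = μ mg cos 22.62°.
So μ = tan 22.62° = 0.3846 / 0.9231 = 0.4166.

0.42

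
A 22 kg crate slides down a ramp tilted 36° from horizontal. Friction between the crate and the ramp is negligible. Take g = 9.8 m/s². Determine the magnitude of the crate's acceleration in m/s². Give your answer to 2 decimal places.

5.76 m/s²

Resolving the weight along the incline: the component pulling the crate down the slope is mg sin 36° = 22 × 9.8 × 0.5878 = 126.730 N, and the normal force is N = mg cos 36° = 22 × 9.8 × 0.8090 = 174.420 N.
With no friction the net force along the incline is 126.730 N, so a = g sin 36° = 126.730 / 22 = 5.7605 m/s².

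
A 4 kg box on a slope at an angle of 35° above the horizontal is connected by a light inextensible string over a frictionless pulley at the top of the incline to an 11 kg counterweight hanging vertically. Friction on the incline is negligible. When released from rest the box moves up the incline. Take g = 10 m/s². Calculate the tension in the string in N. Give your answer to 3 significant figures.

46.2 N

For the box on the incline: the weight component along the slope is m₁g sin 35° = 4 × 10 × 0.5736 = 22.944 N and the normal force is N = m₁g cos 35° = 32.766 N.
Newton's second law for the box (up-slope positive): T − 22.944 = 4 a. For the hanging counterweight (downward positive): 11 × 10 − T = 11 a.
Adding the two equations eliminates T: 87.056 = 15 a, so a = 5.8037 m/s².
Then from the hanging counterweight's equation, T = 11 × (10 − 5.8037) = 46.159 N.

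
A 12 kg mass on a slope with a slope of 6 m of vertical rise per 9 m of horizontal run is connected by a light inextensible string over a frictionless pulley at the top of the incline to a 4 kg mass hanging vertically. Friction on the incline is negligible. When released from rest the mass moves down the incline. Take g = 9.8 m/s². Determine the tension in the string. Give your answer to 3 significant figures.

45.7 N

For the mass on the incline: the weight component along the slope is m₁g sin 33.69° = 12 × 9.8 × 0.5547 = 65.233 N and the normal force is N = m₁g cos 33.69° = 97.849 N.
Newton's second law for the mass (down-slope positive): 65.233 − T = 12 a. For the hanging mass (upward positive): T − 4 × 9.8 = 4 a.
Adding the two equations eliminates T: 26.033 = 16 a, so a = 1.6271 m/s².
Then from the hanging mass's equation, T = 4 × (9.8 + 1.6271) = 45.708 N.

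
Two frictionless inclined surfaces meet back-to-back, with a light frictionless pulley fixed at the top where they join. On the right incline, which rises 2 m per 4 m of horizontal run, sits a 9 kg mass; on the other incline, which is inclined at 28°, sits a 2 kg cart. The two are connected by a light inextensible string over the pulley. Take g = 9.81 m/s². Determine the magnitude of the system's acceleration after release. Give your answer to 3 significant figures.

Resolve each weight along its own incline: the 9 kg mass has component 9 × 9.81 × sin 26.57° = 39.484 N down its slope, and the 2 kg mass has 2 × 9.81 × sin 28° = 9.211 N down its slope.
The 9 kg side's 39.484 N exceeds the other side's 9.211 N, so that mass slides down and the 2 kg mass slides up. Taking that direction as positive, Newton's second law for the whole system gives 39.484 − 9.211 = (9 + 2) a, so a = 30.273 / 11 = 2.7521 m/s².

2.75 m/s²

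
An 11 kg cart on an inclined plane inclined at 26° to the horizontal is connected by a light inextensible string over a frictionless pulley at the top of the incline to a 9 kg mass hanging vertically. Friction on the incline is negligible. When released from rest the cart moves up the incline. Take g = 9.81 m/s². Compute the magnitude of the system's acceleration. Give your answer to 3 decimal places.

2.049 m/s²

For the cart on the incline: the weight component along the slope is m₁g sin 26° = 11 × 9.81 × 0.4384 = 47.308 N and the normal force is N = m₁g cos 26° = 96.989 N.
Newton's second law for the cart (up-slope positive): T − 47.308 = 11 a. For the hanging mass (downward positive): 9 × 9.81 − T = 9 a.
Adding the two equations eliminates T: 40.982 = 20 a, so a = 2.0491 m/s².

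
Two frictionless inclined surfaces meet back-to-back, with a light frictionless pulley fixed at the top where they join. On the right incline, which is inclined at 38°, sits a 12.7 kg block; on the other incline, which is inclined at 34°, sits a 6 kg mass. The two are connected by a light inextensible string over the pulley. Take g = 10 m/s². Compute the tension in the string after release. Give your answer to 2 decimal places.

Resolve each weight along its own incline: the 12.7 kg mass has component 12.7 × 10 × sin 38° = 78.189 N down its slope, and the 6 kg mass has 6 × 10 × sin 34° = 33.552 N down its slope.
The 12.7 kg side's 78.189 N exceeds the other side's 33.552 N, so that mass slides down and the 6 kg mass slides up. Taking that direction as positive, Newton's second law for the whole system gives 78.189 − 33.552 = (12.7 + 6) a, so a = 44.637 / 18.7 = 2.3870 m/s².
For the 6 kg mass (up-slope positive): T − 33.552 = 6 × 2.3870, so T = 47.874 N.

47.87 N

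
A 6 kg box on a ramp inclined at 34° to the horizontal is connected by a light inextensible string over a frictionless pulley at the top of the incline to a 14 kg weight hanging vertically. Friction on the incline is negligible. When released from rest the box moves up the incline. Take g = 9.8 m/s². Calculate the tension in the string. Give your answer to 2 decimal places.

64.18 N

For the box on the incline: the weight component along the slope is m₁g sin 34° = 6 × 9.8 × 0.5592 = 32.881 N and the normal force is N = m₁g cos 34° = 48.747 N.
Newton's second law for the box (up-slope positive): T − 32.881 = 6 a. For the hanging weight (downward positive): 14 × 9.8 − T = 14 a.
Adding the two equations eliminates T: 104.319 = 20 a, so a = 5.2160 m/s².
Then from the hanging weight's equation, T = 14 × (9.8 − 5.2160) = 64.176 N.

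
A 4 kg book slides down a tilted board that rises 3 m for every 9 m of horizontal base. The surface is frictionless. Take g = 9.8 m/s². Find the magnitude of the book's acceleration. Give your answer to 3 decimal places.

Resolving the weight along the incline: the component pulling the book down the slope is mg sin 18.43° = 4 × 9.8 × 0.3162 = 12.395 N, and the normal force is N = mg cos 18.43° = 4 × 9.8 × 0.9487 = 37.189 N.
With no friction the net force along the incline is 12.395 N, so a = g sin 18.43° = 12.395 / 4 = 3.0987 m/s².

3.099 m/s²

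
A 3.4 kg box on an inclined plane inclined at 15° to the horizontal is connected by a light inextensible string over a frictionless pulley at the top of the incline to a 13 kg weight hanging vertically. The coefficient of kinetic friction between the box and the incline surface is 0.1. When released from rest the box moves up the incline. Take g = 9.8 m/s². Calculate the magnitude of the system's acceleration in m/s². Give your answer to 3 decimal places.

7.046 m/s²

For the box on the incline: the weight component along the slope is m₁g sin 15° = 3.4 × 9.8 × 0.2588 = 8.623 N and the normal force is N = m₁g cos 15° = 32.185 N.
Kinetic friction opposes the box's motion up the incline: f = μN = 0.1 × 32.185 = 3.219 N acting down the slope.
Newton's second law for the box (up-slope positive): T − 8.623 − 3.219 = 3.4 a. For the hanging weight (downward positive): 13 × 9.8 − T = 13 a.
Adding the two equations eliminates T: 115.558 = 16.4 a, so a = 7.0462 m/s².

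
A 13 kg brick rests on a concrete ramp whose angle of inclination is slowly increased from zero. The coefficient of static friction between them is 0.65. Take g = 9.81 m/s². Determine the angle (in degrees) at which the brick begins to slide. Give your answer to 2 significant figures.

At the threshold of sliding, static friction is at its maximum μ_s N and exactly balances the weight component along the incline: mg sin θ = μ_s mg cos θ.
Hence tan θ = μ_s = 0.65, so θ = arctan(0.65) = 33.0239°.

33°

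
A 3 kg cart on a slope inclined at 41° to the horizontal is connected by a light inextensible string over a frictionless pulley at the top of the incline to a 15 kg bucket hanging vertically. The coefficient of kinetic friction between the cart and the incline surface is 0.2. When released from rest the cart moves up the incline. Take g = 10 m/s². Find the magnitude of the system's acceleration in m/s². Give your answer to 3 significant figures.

For the cart on the incline: the weight component along the slope is m₁g sin 41° = 3 × 10 × 0.6561 = 19.683 N and the normal force is N = m₁g cos 41° = 22.641 N.
Kinetic friction opposes the cart's motion up the incline: f = μN = 0.2 × 22.641 = 4.528 N acting down the slope.
Newton's second law for the cart (up-slope positive): T − 19.683 − 4.528 = 3 a. For the hanging bucket (downward positive): 15 × 10 − T = 15 a.
Adding the two equations eliminates T: 125.789 = 18 a, so a = 6.9883 m/s².

6.99 m/s²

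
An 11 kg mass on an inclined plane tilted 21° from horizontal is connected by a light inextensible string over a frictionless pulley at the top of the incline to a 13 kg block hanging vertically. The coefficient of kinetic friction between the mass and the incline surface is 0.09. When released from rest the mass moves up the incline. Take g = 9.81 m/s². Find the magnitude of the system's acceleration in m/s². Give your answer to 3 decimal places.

3.325 m/s²

For the mass on the incline: the weight component along the slope is m₁g sin 21° = 11 × 9.81 × 0.3584 = 38.675 N and the normal force is N = m₁g cos 21° = 100.743 N.
Kinetic friction opposes the mass's motion up the incline: f = μN = 0.09 × 100.743 = 9.067 N acting down the slope.
Newton's second law for the mass (up-slope positive): T − 38.675 − 9.067 = 11 a. For the hanging block (downward positive): 13 × 9.81 − T = 13 a.
Adding the two equations eliminates T: 79.788 = 24 a, so a = 3.3245 m/s².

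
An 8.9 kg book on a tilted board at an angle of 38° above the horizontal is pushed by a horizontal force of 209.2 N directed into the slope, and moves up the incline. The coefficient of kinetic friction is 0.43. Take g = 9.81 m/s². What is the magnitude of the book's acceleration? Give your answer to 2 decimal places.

The horizontal push has components F cos 38° = 209.2 × 0.7880 = 164.850 N up the incline and F sin 38° = 209.2 × 0.6157 = 128.804 N pressing into the surface.
The normal force is therefore N = mg cos 38° + F sin 38° = 68.799 + 128.804 = 197.603 N, and kinetic friction down the slope is μN = 0.43 × 197.603 = 84.969 N.
Along the incline: F cos 38° − mg sin 38° − μN = ma, so 164.850 − 53.756 − 84.969 = 8.9 a, giving a = 2.9354 m/s².

2.94 m/s²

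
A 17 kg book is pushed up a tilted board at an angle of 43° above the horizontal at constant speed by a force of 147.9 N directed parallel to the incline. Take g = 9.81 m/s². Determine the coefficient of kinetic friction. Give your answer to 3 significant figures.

0.280

At constant speed ΣF = 0 along the incline. The applied 147.9 N acts up the slope; the weight component mg sin 43° = 113.737 N and kinetic friction μN both act down the slope.
So 147.9 = 113.737 + μ × 121.968, giving μ = (147.9 − 113.737) / 121.968 = 0.2801.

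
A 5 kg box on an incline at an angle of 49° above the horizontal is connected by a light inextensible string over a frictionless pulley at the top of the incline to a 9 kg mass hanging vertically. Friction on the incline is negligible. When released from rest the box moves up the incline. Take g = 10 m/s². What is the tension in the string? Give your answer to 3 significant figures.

For the box on the incline: the weight component along the slope is m₁g sin 49° = 5 × 10 × 0.7547 = 37.735 N and the normal force is N = m₁g cos 49° = 32.803 N.
Newton's second law for the box (up-slope positive): T − 37.735 = 5 a. For the hanging mass (downward positive): 9 × 10 − T = 9 a.
Adding the two equations eliminates T: 52.265 = 14 a, so a = 3.7332 m/s².
Then from the hanging mass's equation, T = 9 × (10 − 3.7332) = 56.401 N.

56.4 N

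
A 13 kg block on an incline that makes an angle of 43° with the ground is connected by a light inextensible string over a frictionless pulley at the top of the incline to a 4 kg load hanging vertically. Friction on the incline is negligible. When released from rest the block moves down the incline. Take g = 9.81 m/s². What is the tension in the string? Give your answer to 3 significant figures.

50.5 N

For the block on the incline: the weight component along the slope is m₁g sin 43° = 13 × 9.81 × 0.6820 = 86.975 N and the normal force is N = m₁g cos 43° = 93.270 N.
Newton's second law for the block (down-slope positive): 86.975 − T = 13 a. For the hanging load (upward positive): T − 4 × 9.81 = 4 a.
Adding the two equations eliminates T: 47.735 = 17 a, so a = 2.8079 m/s².
Then from the hanging load's equation, T = 4 × (9.81 + 2.8079) = 50.472 N.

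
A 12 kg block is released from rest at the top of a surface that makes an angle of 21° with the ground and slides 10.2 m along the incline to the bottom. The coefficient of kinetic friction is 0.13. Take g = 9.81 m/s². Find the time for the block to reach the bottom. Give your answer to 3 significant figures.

The weight component along the incline is mg sin 21° = 42.187 N and the normal force is N = mg cos 21° = 109.901 N.
Friction up the slope is f = μN = 0.13 × 109.901 = 14.287 N, so the net downslope force is 42.187 − 14.287 = 27.900 N and a = 27.900 / 12 = 2.3250 m/s².
Starting from rest, L = ½at², so t = √(2L/a) = √(2 × 10.2 / 2.3250) = 2.9621 s.

2.96 s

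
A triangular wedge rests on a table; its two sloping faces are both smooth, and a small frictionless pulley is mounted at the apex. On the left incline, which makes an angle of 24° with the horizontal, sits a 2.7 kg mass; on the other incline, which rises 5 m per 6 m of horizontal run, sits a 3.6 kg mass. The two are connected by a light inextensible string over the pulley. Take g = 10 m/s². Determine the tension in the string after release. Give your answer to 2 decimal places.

16.15 N

Resolve each weight along its own incline: the 2.7 kg mass has component 2.7 × 10 × sin 24° = 10.982 N down its slope, and the 3.6 kg mass has 3.6 × 10 × sin 39.81° = 23.047 N down its slope.
The 3.6 kg side's 23.047 N exceeds the other side's 10.982 N, so that mass slides down and the 2.7 kg mass slides up. Taking that direction as positive, Newton's second law for the whole system gives 23.047 − 10.982 = (2.7 + 3.6) a, so a = 12.065 / 6.3 = 1.9151 m/s².
For the 2.7 kg mass (up-slope positive): T − 10.982 = 2.7 × 1.9151, so T = 16.153 N.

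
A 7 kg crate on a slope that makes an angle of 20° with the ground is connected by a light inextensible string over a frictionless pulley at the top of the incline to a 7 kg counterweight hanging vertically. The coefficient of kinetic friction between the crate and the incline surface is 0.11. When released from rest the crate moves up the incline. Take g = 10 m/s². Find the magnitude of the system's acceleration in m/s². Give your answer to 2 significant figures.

2.8 m/s²

For the crate on the incline: the weight component along the slope is m₁g sin 20° = 7 × 10 × 0.3420 = 23.940 N and the normal force is N = m₁g cos 20° = 65.778 N.
Kinetic friction opposes the crate's motion up the incline: f = μN = 0.11 × 65.778 = 7.236 N acting down the slope.
Newton's second law for the crate (up-slope positive): T − 23.940 − 7.236 = 7 a. For the hanging counterweight (downward positive): 7 × 10 − T = 7 a.
Adding the two equations eliminates T: 38.824 = 14 a, so a = 2.7731 m/s².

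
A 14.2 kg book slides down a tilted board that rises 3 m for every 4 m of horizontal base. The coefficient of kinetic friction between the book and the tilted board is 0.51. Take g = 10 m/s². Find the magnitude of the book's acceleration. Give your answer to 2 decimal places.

Resolving the weight along the incline: the component pulling the book down the slope is mg sin 36.87° = 14.2 × 10 × 0.6000 = 85.200 N, and the normal force is N = mg cos 36.87° = 14.2 × 10 × 0.8000 = 113.600 N.
Kinetic friction acts up the slope with magnitude f = μN = 0.51 × 113.600 = 57.936 N.
Net force along the incline is 85.200 − 57.936 = 27.264 N, so a = 27.264 / 14.2 = 1.9200 m/s².

1.92 m/s²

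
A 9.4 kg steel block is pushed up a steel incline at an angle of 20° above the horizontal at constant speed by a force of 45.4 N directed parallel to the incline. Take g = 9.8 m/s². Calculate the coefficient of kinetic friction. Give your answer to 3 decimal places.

0.160

At constant speed ΣF = 0 along the incline. The applied 45.4 N acts up the slope; the weight component mg sin 20° = 31.507 N and kinetic friction μN both act down the slope.
So 45.4 = 31.507 + μ × 86.564, giving μ = (45.4 − 31.507) / 86.564 = 0.1605.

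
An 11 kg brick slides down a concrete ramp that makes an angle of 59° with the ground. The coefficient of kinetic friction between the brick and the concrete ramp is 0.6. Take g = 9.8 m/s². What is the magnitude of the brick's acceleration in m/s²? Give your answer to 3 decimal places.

Resolving the weight along the incline: the component pulling the brick down the slope is mg sin 59° = 11 × 9.8 × 0.8572 = 92.406 N, and the normal force is N = mg cos 59° = 11 × 9.8 × 0.5150 = 55.517 N.
Kinetic friction acts up the slope with magnitude f = μN = 0.6 × 55.517 = 33.310 N.
Net force along the incline is 92.406 − 33.310 = 59.096 N, so a = 59.096 / 11 = 5.3724 m/s².

5.372 m/s²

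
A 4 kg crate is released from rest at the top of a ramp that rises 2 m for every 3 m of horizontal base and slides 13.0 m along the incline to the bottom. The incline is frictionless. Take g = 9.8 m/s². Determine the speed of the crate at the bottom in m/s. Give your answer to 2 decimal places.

The weight component along the incline is mg sin 33.69° = 21.744 N and the normal force is N = mg cos 33.69° = 32.616 N.
With no friction, a = g sin 33.69° = 5.4361 m/s².
Starting from rest over a distance of 13.0 m, v² = 2aL = 2 × 5.4361 × 13.0 = 141.3386, so v = 11.8886 m/s.

11.89 m/s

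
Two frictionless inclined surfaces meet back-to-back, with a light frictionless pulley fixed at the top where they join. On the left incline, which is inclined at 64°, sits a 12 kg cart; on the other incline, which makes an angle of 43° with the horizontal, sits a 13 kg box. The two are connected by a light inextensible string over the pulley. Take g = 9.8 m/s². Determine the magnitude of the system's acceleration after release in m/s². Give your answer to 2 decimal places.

0.75 m/s²

Resolve each weight along its own incline: the 12 kg mass has component 12 × 9.8 × sin 64° = 105.698 N down its slope, and the 13 kg mass has 13 × 9.8 × sin 43° = 86.887 N down its slope.
The 12 kg side's 105.698 N exceeds the other side's 86.887 N, so that mass slides down and the 13 kg mass slides up. Taking that direction as positive, Newton's second law for the whole system gives 105.698 − 86.887 = (12 + 13) a, so a = 18.811 / 25 = 0.7524 m/s².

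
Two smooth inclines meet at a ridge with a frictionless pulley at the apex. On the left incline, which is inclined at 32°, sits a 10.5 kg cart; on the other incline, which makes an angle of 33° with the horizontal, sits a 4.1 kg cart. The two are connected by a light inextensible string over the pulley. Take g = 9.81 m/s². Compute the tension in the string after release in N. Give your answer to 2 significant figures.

31 N

Resolve each weight along its own incline: the 10.5 kg mass has component 10.5 × 9.81 × sin 32° = 54.584 N down its slope, and the 4.1 kg mass has 4.1 × 9.81 × sin 33° = 21.906 N down its slope.
The 10.5 kg side's 54.584 N exceeds the other side's 21.906 N, so that mass slides down and the 4.1 kg mass slides up. Taking that direction as positive, Newton's second law for the whole system gives 54.584 − 21.906 = (10.5 + 4.1) a, so a = 32.678 / 14.6 = 2.2382 m/s².
For the 4.1 kg mass (up-slope positive): T − 21.906 = 4.1 × 2.2382, so T = 31.083 N.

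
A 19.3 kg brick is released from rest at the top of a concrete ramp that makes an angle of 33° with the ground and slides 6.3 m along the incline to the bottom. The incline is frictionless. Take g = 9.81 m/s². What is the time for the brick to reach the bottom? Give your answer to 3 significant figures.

1.54 s

The weight component along the incline is mg sin 33° = 103.118 N and the normal force is N = mg cos 33° = 158.788 N.
With no friction, a = g sin 33° = 5.3429 m/s².
Starting from rest, L = ½at², so t = √(2L/a) = √(2 × 6.3 / 5.3429) = 1.5357 s.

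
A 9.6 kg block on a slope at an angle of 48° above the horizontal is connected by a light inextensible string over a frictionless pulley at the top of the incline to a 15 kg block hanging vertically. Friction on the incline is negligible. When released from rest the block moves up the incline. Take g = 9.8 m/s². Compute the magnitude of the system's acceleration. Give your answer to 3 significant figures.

3.13 m/s²

For the block on the incline: the weight component along the slope is m₁g sin 48° = 9.6 × 9.8 × 0.7431 = 69.911 N and the normal force is N = m₁g cos 48° = 62.952 N.
Newton's second law for the block (up-slope positive): T − 69.911 = 9.6 a. For the hanging block (downward positive): 15 × 9.8 − T = 15 a.
Adding the two equations eliminates T: 77.089 = 24.6 a, so a = 3.1337 m/s².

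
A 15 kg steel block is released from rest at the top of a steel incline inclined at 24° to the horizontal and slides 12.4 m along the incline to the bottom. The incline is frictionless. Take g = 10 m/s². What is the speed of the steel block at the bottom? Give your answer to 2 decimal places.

10.04 m/s

The weight component along the incline is mg sin 24° = 61.010 N and the normal force is N = mg cos 24° = 137.032 N.
With no friction, a = g sin 24° = 4.0674 m/s².
Starting from rest over a distance of 12.4 m, v² = 2aL = 2 × 4.0674 × 12.4 = 100.8715, so v = 10.0435 m/s.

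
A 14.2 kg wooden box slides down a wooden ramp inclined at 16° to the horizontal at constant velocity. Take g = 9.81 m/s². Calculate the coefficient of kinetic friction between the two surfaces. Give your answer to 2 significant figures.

0.29

At constant velocity the net force along the incline is zero: mg sin 16° = μ mg cos 16°.
So μ = tan 16° = 0.2756 / 0.9613 = 0.2867.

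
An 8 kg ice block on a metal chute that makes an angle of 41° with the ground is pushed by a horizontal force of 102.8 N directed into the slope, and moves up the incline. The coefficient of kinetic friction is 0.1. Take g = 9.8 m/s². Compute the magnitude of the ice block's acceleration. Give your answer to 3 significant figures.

The horizontal push has components F cos 41° = 102.8 × 0.7547 = 77.583 N up the incline and F sin 41° = 102.8 × 0.6561 = 67.447 N pressing into the surface.
The normal force is therefore N = mg cos 41° + F sin 41° = 59.168 + 67.447 = 126.615 N, and kinetic friction down the slope is μN = 0.1 × 126.615 = 12.662 N.
Along the incline: F cos 41° − mg sin 41° − μN = ma, so 77.583 − 51.438 − 12.662 = 8 a, giving a = 1.6854 m/s².

1.69 m/s²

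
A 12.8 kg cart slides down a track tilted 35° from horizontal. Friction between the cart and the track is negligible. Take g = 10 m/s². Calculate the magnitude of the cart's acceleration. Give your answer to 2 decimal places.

5.74 m/s²

Resolving the weight along the incline: the component pulling the cart down the slope is mg sin 35° = 12.8 × 10 × 0.5736 = 73.421 N, and the normal force is N = mg cos 35° = 12.8 × 10 × 0.8192 = 104.858 N.
With no friction the net force along the incline is 73.421 N, so a = g sin 35° = 73.421 / 12.8 = 5.7360 m/s².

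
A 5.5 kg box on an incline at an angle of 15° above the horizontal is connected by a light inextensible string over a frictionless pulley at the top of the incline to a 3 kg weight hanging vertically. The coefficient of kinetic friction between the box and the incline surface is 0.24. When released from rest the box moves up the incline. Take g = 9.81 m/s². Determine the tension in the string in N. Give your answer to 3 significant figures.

28.4 N

For the box on the incline: the weight component along the slope is m₁g sin 15° = 5.5 × 9.81 × 0.2588 = 13.964 N and the normal force is N = m₁g cos 15° = 52.117 N.
Kinetic friction opposes the box's motion up the incline: f = μN = 0.24 × 52.117 = 12.508 N acting down the slope.
Newton's second law for the box (up-slope positive): T − 13.964 − 12.508 = 5.5 a. For the hanging weight (downward positive): 3 × 9.81 − T = 3 a.
Adding the two equations eliminates T: 2.958 = 8.5 a, so a = 0.3480 m/s².
Then from the hanging weight's equation, T = 3 × (9.81 − 0.3480) = 28.386 N.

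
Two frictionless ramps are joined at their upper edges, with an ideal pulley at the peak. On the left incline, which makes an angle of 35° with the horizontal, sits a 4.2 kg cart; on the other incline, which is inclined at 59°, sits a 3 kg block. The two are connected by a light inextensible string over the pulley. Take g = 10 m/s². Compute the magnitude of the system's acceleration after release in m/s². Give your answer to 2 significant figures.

Resolve each weight along its own incline: the 4.2 kg mass has component 4.2 × 10 × sin 35° = 24.090 N down its slope, and the 3 kg mass has 3 × 10 × sin 59° = 25.715 N down its slope.
The 3 kg side's 25.715 N exceeds the other side's 24.090 N, so that mass slides down and the 4.2 kg mass slides up. Taking that direction as positive, Newton's second law for the whole system gives 25.715 − 24.090 = (4.2 + 3) a, so a = 1.625 / 7.2 = 0.2257 m/s².

0.23 m/s²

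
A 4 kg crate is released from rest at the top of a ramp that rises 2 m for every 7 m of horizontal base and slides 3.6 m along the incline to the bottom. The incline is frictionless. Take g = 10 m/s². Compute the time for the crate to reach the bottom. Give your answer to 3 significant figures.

The weight component along the incline is mg sin 15.95° = 10.989 N and the normal force is N = mg cos 15.95° = 38.461 N.
With no friction, a = g sin 15.95° = 2.7472 m/s².
Starting from rest, L = ½at², so t = √(2L/a) = √(2 × 3.6 / 2.7472) = 1.6189 s.

1.62 s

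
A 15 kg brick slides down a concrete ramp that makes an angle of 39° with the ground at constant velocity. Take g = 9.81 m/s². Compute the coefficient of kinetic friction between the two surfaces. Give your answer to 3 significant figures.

At constant velocity the net force along the incline is zero: mg sin 39° = μ mg cos 39°.
So μ = tan 39° = 0.6293 / 0.7771 = 0.8098.

0.810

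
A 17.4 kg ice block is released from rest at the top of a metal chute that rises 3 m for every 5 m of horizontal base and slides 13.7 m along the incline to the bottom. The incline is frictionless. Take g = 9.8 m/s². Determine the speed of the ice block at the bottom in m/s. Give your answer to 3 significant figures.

The weight component along the incline is mg sin 30.96° = 87.732 N and the normal force is N = mg cos 30.96° = 146.220 N.
With no friction, a = g sin 30.96° = 5.0421 m/s².
Starting from rest over a distance of 13.7 m, v² = 2aL = 2 × 5.0421 × 13.7 = 138.1535, so v = 11.7539 m/s.

11.8 m/s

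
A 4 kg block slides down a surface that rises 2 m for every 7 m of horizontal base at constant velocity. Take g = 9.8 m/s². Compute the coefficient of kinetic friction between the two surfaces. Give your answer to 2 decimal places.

At constant velocity the net force along the incline is zero: mg sin 15.95° = μ mg cos 15.95°.
So μ = tan 15.95° = 0.2747 / 0.9615 = 0.2857.

0.29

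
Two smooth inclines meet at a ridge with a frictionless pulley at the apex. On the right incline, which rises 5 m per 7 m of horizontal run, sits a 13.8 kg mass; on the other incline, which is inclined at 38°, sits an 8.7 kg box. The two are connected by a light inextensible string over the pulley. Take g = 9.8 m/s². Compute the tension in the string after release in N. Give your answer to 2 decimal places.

62.59 N

Resolve each weight along its own incline: the 13.8 kg mass has component 13.8 × 9.8 × sin 35.54° = 78.607 N down its slope, and the 8.7 kg mass has 8.7 × 9.8 × sin 38° = 52.491 N down its slope.
The 13.8 kg side's 78.607 N exceeds the other side's 52.491 N, so that mass slides down and the 8.7 kg mass slides up. Taking that direction as positive, Newton's second law for the whole system gives 78.607 − 52.491 = (13.8 + 8.7) a, so a = 26.116 / 22.5 = 1.1607 m/s².
For the 8.7 kg mass (up-slope positive): T − 52.491 = 8.7 × 1.1607, so T = 62.589 N.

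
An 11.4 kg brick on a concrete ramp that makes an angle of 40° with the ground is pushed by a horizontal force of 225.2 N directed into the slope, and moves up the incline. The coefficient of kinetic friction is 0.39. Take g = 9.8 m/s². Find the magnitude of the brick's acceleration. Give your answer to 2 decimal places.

The horizontal push has components F cos 40° = 225.2 × 0.7660 = 172.503 N up the incline and F sin 40° = 225.2 × 0.6428 = 144.759 N pressing into the surface.
The normal force is therefore N = mg cos 40° + F sin 40° = 85.578 + 144.759 = 230.337 N, and kinetic friction down the slope is μN = 0.39 × 230.337 = 89.831 N.
Along the incline: F cos 40° − mg sin 40° − μN = ma, so 172.503 − 71.814 − 89.831 = 11.4 a, giving a = 0.9525 m/s².

0.95 m/s²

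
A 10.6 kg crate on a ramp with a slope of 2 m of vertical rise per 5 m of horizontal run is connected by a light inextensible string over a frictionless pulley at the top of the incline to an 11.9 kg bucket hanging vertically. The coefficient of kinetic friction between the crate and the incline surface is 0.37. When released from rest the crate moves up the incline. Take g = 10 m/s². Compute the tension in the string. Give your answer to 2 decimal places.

96.14 N

For the crate on the incline: the weight component along the slope is m₁g sin 21.80° = 10.6 × 10 × 0.3714 = 39.368 N and the normal force is N = m₁g cos 21.80° = 98.419 N.
Kinetic friction opposes the crate's motion up the incline: f = μN = 0.37 × 98.419 = 36.415 N acting down the slope.
Newton's second law for the crate (up-slope positive): T − 39.368 − 36.415 = 10.6 a. For the hanging bucket (downward positive): 11.9 × 10 − T = 11.9 a.
Adding the two equations eliminates T: 43.217 = 22.5 a, so a = 1.9208 m/s².
Then from the hanging bucket's equation, T = 11.9 × (10 − 1.9208) = 96.142 N.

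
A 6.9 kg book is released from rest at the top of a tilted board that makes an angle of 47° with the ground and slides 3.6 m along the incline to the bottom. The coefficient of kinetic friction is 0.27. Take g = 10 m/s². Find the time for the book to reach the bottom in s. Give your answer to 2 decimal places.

The weight component along the incline is mg sin 47° = 50.463 N and the normal force is N = mg cos 47° = 47.058 N.
Friction up the slope is f = μN = 0.27 × 47.058 = 12.706 N, so the net downslope force is 50.463 − 12.706 = 37.757 N and a = 37.757 / 6.9 = 5.4720 m/s².
Starting from rest, L = ½at², so t = √(2L/a) = √(2 × 3.6 / 5.4720) = 1.1471 s.

1.15 s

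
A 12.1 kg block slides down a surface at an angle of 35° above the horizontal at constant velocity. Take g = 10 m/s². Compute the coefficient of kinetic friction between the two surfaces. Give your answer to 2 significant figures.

0.70

At constant velocity the net force along the incline is zero: mg sin 35° = μ mg cos 35°.
So μ = tan 35° = 0.5736 / 0.8192 = 0.7002.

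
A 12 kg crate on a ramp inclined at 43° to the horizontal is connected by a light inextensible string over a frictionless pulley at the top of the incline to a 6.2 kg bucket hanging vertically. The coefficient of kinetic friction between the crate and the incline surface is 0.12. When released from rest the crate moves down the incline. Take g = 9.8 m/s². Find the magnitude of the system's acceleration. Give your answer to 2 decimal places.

For the crate on the incline: the weight component along the slope is m₁g sin 43° = 12 × 9.8 × 0.6820 = 80.203 N and the normal force is N = m₁g cos 43° = 86.007 N.
Kinetic friction opposes the crate's motion down the incline: f = μN = 0.12 × 86.007 = 10.321 N acting up the slope.
Newton's second law for the crate (down-slope positive): 80.203 − 10.321 − T = 12 a. For the hanging bucket (upward positive): T − 6.2 × 9.8 = 6.2 a.
Adding the two equations eliminates T: 9.122 = 18.2 a, so a = 0.5012 m/s².

0.50 m/s²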